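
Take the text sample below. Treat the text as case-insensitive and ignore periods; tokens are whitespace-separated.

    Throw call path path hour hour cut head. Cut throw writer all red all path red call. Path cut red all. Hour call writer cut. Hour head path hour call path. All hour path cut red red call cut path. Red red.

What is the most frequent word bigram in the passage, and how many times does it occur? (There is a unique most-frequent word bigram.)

Bigram frequencies (highest first):
  call path: 3
  path hour: 2
  red all: 2
  path red: 2
  red call: 2
  path cut: 2
  … (24 more, each ≤ 2)

"call path", 3 times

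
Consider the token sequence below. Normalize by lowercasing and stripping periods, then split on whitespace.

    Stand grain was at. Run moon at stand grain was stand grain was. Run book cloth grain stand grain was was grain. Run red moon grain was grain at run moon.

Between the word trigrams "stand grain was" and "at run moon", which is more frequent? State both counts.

"stand grain was" (4 vs 2)

"stand grain was": 4 occurrences
"at run moon": 2 occurrences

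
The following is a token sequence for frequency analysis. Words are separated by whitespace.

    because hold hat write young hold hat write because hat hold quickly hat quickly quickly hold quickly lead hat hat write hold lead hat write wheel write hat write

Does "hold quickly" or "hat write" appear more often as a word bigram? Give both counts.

"hold quickly": 2 occurrences
"hat write": 5 occurrences

"hat write" (5 vs 2)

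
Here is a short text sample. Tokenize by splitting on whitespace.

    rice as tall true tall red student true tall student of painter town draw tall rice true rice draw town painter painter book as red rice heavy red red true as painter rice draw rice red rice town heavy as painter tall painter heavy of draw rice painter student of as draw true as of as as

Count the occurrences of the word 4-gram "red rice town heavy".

1

Scanning the 54 overlapping 4-gram windows for "red rice town heavy":
  position 36–39: red rice town heavy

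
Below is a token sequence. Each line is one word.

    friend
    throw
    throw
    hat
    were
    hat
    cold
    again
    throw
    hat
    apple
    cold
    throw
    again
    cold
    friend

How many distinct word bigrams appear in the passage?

14

16 tokens → 15 bigram windows in total.
Repeated bigrams (each contributes count−1 duplicates):
  throw hat: 2
1 duplicate windows → 15 − 1 = 14 distinct.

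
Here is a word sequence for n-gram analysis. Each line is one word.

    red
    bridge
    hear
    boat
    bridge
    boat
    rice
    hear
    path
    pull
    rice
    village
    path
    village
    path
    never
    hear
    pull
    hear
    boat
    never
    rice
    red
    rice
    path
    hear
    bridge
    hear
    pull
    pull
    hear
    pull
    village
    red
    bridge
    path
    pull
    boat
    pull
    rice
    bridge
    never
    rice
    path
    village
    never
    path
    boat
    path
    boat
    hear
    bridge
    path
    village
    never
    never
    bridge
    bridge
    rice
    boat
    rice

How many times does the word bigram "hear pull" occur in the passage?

3

Scanning the 60 overlapping bigram windows for "hear pull":
  position 17–18: hear pull
  position 28–29: hear pull
  position 31–32: hear pull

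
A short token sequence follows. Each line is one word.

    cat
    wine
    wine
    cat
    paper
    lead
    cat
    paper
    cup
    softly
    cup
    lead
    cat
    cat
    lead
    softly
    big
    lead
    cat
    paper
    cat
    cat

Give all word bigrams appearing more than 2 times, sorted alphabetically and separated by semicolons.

cat paper; lead cat

Bigram counts meeting the condition (more than 2 times):
  cat paper: 3
  lead cat: 3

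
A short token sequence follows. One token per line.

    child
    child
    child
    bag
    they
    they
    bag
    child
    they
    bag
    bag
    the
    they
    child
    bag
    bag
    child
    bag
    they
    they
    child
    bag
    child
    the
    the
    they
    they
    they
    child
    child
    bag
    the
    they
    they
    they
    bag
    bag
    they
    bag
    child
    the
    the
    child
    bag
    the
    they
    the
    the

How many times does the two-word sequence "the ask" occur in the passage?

0

Scanning the 47 overlapping bigram windows for "the ask":
  (none found)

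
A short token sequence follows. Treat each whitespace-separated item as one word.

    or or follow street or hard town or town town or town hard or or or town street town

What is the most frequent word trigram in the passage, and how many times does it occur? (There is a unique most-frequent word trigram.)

Trigram frequencies (highest first):
  town or town: 2
  or or follow: 1
  or follow street: 1
  follow street or: 1
  street or hard: 1
  or hard town: 1
  … (10 more, each ≤ 1)

"town or town", 2 times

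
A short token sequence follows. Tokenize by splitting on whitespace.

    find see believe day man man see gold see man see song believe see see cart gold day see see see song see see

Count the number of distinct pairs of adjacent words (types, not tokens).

18

24 tokens → 23 bigram windows in total.
Repeated bigrams (each contributes count−1 duplicates):
  see see: 4
  man see: 2
  see song: 2
5 duplicate windows → 23 − 5 = 18 distinct.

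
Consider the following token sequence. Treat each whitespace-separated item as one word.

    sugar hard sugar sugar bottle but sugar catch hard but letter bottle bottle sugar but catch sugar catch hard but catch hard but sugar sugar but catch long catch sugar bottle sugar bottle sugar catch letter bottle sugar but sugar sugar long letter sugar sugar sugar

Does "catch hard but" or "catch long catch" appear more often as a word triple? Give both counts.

"catch hard but" (3 vs 1)

"catch hard but": 3 occurrences
"catch long catch": 1 occurrence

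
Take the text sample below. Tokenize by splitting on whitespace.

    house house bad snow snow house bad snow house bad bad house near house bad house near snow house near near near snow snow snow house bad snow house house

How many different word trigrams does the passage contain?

21

30 tokens → 28 trigram windows in total.
Repeated trigrams (each contributes count−1 duplicates):
  house bad snow: 3
  snow house bad: 3
  bad house near: 2
  bad snow house: 2
  snow snow house: 2
7 duplicate windows → 28 − 7 = 21 distinct.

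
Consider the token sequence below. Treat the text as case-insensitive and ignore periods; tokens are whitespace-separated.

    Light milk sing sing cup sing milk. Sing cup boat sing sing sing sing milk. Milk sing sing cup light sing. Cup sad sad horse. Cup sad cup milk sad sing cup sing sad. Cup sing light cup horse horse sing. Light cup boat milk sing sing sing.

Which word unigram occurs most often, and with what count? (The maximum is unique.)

Unigram frequencies (highest first):
  sing: 18
  cup: 10
  milk: 6
  sad: 5
  light: 4
  horse: 3
  … (1 more, each ≤ 2)

"sing", 18 times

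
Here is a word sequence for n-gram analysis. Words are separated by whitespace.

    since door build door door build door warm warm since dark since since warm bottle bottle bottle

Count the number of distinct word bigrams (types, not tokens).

13

17 tokens → 16 bigram windows in total.
Repeated bigrams (each contributes count−1 duplicates):
  bottle bottle: 2
  build door: 2
  door build: 2
3 duplicate windows → 16 − 3 = 13 distinct.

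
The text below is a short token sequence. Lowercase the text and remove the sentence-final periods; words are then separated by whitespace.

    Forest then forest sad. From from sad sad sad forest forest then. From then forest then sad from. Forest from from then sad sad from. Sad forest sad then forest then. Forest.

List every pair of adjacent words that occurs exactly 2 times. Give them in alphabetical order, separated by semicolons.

Bigram counts meeting the condition (exactly 2 times):
  forest sad: 2
  from from: 2
  from sad: 2
  from then: 2
  sad forest: 2
  then sad: 2

forest sad; from from; from sad; from then; sad forest; then sad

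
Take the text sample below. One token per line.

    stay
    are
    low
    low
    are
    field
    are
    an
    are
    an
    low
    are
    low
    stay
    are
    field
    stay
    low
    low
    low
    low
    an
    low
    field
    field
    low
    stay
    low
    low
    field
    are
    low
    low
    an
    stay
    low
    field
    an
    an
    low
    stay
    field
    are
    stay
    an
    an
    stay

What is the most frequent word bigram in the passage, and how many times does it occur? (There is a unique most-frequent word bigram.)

"low low", 6 times

Bigram frequencies (highest first):
  low low: 6
  are low: 3
  field are: 3
  an low: 3
  low stay: 3
  stay low: 3
  … (16 more, each ≤ 3)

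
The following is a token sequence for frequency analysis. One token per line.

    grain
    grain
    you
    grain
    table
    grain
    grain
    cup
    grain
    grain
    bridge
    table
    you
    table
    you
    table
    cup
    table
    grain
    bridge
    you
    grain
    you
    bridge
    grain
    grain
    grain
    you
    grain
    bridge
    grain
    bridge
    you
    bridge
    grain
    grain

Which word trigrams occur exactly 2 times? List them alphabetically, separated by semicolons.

Trigram counts meeting the condition (exactly 2 times):
  bridge grain grain: 2
  grain bridge you: 2
  grain grain you: 2
  grain you grain: 2
  table you table: 2
  you bridge grain: 2

bridge grain grain; grain bridge you; grain grain you; grain you grain; table you table; you bridge grain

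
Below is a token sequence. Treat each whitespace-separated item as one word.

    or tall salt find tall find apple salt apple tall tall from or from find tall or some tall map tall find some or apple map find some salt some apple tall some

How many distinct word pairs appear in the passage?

33 tokens → 32 bigram windows in total.
Repeated bigrams (each contributes count−1 duplicates):
  apple tall: 2
  find some: 2
  find tall: 2
  tall find: 2
4 duplicate windows → 32 − 4 = 28 distinct.

28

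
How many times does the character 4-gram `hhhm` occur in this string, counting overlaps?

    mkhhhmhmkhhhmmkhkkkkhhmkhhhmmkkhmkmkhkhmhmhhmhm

3

Sliding a length-4 window over the 47 characters (44 positions):
  position 3–6: hhhm
  position 10–13: hhhm
  position 25–28: hhhm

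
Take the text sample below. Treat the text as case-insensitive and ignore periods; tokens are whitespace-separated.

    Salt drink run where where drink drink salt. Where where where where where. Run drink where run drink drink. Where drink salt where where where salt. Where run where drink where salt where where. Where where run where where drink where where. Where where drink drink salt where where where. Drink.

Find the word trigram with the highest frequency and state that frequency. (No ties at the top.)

"where where where", 9 times

Trigram frequencies (highest first):
  where where where: 9
  where where drink: 4
  salt where where: 4
  drink salt where: 3
  run where where: 2
  where drink drink: 2
  … (19 more, each ≤ 2)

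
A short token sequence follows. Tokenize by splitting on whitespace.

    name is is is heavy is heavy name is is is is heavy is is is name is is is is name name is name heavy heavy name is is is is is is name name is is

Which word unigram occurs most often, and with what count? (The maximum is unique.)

Unigram frequencies (highest first):
  is: 24
  name: 9
  heavy: 5

"is", 24 times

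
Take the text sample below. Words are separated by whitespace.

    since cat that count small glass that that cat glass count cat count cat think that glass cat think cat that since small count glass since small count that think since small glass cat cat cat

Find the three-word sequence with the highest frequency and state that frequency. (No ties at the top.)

"since small count", 2 times

Trigram frequencies (highest first):
  since small count: 2
  since cat that: 1
  cat that count: 1
  that count small: 1
  count small glass: 1
  small glass that: 1
  … (27 more, each ≤ 1)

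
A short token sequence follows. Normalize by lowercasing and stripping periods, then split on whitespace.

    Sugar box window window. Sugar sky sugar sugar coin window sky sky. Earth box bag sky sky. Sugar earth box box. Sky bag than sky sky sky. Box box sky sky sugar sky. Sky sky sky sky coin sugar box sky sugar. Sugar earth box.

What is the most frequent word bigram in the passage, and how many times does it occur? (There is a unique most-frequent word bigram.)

"sky sky", 9 times

Bigram frequencies (highest first):
  sky sky: 9
  sky sugar: 4
  earth box: 3
  box sky: 3
  sugar box: 2
  sugar sky: 2
  … (18 more, each ≤ 2)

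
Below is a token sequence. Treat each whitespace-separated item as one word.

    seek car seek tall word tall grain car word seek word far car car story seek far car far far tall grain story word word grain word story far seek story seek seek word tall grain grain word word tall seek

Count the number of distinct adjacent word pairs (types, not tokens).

41 tokens → 40 bigram windows in total.
Repeated bigrams (each contributes count−1 duplicates):
  tall grain: 3
  word tall: 3
  far car: 2
  grain word: 2
  seek word: 2
  story seek: 2
  word word: 2
9 duplicate windows → 40 − 9 = 31 distinct.

31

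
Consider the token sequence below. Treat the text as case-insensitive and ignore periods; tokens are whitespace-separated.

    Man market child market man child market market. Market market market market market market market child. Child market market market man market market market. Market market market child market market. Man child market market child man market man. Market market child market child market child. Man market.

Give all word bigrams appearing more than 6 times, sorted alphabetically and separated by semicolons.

Bigram counts meeting the condition (more than 6 times):
  child market: 7
  market child: 7
  market market: 18

child market; market child; market market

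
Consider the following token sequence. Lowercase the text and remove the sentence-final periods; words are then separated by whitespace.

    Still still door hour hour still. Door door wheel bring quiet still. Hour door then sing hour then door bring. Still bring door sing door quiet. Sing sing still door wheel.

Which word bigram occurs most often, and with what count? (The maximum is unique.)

Bigram frequencies (highest first):
  still door: 3
  door wheel: 2
  still still: 1
  door hour: 1
  hour hour: 1
  hour still: 1
  … (21 more, each ≤ 1)

"still door", 3 times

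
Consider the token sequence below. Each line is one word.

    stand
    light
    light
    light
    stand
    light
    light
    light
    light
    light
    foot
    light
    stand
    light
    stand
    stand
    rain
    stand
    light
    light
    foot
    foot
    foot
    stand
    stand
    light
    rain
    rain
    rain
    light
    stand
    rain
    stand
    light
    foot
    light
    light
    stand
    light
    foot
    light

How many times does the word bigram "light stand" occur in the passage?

5

Scanning the 40 overlapping bigram windows for "light stand":
  position 4–5: light stand
  position 12–13: light stand
  position 14–15: light stand
  position 30–31: light stand
  position 37–38: light stand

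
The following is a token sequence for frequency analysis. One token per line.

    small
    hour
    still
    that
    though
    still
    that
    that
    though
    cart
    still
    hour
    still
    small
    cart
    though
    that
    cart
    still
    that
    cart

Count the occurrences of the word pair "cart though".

Scanning the 20 overlapping bigram windows for "cart though":
  position 15–16: cart though

1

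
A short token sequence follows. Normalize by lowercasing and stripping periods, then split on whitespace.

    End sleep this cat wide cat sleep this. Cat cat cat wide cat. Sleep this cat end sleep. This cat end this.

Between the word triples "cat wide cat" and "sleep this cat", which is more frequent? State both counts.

"cat wide cat": 2 occurrences
"sleep this cat": 4 occurrences

"sleep this cat" (4 vs 2)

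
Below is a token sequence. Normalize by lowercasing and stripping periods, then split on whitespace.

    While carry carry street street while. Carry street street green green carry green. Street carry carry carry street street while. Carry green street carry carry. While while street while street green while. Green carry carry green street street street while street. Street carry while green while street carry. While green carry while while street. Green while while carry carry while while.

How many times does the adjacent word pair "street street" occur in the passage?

Scanning the 60 overlapping bigram windows for "street street":
  position 4–5: street street
  position 8–9: street street
  position 18–19: street street
  position 37–38: street street
  position 38–39: street street
  position 41–42: street street

6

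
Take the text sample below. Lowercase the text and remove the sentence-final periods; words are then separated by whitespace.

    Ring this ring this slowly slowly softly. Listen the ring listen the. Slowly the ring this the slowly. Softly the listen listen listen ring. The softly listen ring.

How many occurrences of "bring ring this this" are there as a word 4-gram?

0

Scanning the 25 overlapping 4-gram windows for "bring ring this this":
  (none found)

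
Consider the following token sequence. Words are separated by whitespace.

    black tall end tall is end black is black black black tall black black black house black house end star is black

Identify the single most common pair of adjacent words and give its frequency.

"black black", 4 times

Bigram frequencies (highest first):
  black black: 4
  black tall: 2
  is black: 2
  black house: 2
  tall end: 1
  end tall: 1
  … (9 more, each ≤ 1)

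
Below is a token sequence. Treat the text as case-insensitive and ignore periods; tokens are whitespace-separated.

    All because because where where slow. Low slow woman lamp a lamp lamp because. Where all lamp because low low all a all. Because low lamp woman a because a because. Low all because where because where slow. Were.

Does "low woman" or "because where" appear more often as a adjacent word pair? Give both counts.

"low woman": 0 occurrences
"because where": 4 occurrences

"because where" (4 vs 0)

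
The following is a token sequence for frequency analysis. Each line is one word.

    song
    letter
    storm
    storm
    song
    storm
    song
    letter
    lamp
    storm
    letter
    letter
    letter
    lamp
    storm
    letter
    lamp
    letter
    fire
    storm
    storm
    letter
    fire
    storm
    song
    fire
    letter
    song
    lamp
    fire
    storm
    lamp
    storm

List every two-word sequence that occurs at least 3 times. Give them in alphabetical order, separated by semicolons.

Bigram counts meeting the condition (at least 3 times):
  fire storm: 3
  lamp storm: 3
  letter lamp: 3
  storm letter: 3
  storm song: 3

fire storm; lamp storm; letter lamp; storm letter; storm song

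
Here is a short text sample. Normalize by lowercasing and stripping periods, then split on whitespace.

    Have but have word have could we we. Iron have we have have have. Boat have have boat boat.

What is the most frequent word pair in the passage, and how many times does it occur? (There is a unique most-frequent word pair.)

"have have", 3 times

Bigram frequencies (highest first):
  have have: 3
  have boat: 2
  have but: 1
  but have: 1
  have word: 1
  word have: 1
  … (9 more, each ≤ 1)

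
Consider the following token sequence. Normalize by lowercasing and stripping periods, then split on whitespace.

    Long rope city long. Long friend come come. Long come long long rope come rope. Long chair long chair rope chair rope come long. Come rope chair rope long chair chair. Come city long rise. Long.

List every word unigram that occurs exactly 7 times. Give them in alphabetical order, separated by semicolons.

Unigram counts meeting the condition (exactly 7 times):
  come: 7
  rope: 7

come; rope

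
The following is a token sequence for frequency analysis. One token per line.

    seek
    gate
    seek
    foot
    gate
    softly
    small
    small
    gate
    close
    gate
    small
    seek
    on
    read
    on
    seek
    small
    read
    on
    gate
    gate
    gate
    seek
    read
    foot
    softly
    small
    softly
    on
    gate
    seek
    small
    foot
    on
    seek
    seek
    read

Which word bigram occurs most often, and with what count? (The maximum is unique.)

"gate seek", 3 times

Bigram frequencies (highest first):
  gate seek: 3
  softly small: 2
  read on: 2
  on seek: 2
  seek small: 2
  on gate: 2
  … (22 more, each ≤ 2)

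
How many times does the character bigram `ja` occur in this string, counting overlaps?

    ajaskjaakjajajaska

Sliding a length-2 window over the 18 characters (17 positions):
  position 2–3: ja
  position 6–7: ja
  position 10–11: ja
  position 12–13: ja
  position 14–15: ja

5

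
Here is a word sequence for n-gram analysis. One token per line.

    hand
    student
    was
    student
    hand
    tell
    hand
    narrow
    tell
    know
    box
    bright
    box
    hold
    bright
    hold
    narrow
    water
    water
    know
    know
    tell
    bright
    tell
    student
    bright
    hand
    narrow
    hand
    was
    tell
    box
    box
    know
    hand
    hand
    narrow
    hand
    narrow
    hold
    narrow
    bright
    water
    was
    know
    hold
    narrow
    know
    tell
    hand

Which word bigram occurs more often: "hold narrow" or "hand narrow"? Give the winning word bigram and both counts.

"hold narrow": 3 occurrences
"hand narrow": 4 occurrences

"hand narrow" (4 vs 3)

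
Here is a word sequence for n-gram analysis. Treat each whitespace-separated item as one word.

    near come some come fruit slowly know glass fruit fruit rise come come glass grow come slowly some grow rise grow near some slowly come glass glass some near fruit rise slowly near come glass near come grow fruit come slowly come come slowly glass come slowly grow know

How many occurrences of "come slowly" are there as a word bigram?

4

Scanning the 48 overlapping bigram windows for "come slowly":
  position 16–17: come slowly
  position 40–41: come slowly
  position 43–44: come slowly
  position 46–47: come slowly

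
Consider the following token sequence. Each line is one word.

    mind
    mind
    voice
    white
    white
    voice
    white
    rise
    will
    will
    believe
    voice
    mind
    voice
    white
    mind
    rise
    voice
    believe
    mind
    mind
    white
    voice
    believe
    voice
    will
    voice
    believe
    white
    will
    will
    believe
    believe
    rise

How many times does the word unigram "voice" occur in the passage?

Scanning the 34 tokens for "voice":
  position 3: voice
  position 6: voice
  position 12: voice
  position 14: voice
  position 18: voice
  position 23: voice
  position 25: voice
  position 27: voice

8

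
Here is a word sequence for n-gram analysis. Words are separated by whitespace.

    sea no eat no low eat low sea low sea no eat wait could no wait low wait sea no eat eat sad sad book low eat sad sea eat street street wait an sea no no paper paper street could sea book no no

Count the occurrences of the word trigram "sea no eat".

Scanning the 43 overlapping trigram windows for "sea no eat":
  position 1–3: sea no eat
  position 10–12: sea no eat
  position 19–21: sea no eat

3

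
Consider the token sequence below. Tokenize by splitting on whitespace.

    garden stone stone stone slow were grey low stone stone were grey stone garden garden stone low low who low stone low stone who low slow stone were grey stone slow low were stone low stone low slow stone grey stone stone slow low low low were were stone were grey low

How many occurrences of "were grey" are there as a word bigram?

4

Scanning the 51 overlapping bigram windows for "were grey":
  position 6–7: were grey
  position 11–12: were grey
  position 28–29: were grey
  position 50–51: were grey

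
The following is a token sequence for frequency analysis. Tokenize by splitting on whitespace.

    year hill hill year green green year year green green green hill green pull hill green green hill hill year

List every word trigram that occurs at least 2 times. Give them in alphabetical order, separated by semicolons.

Trigram counts meeting the condition (at least 2 times):
  green green hill: 2
  hill hill year: 2
  year green green: 2

green green hill; hill hill year; year green green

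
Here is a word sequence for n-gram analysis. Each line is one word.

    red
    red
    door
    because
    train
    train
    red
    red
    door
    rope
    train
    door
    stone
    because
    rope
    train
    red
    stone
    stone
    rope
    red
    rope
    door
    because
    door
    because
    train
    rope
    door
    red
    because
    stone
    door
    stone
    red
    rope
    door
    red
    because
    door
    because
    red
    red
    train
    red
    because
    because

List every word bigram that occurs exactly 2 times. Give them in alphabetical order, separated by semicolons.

because door; because train; door red; door stone; red door; red rope; rope train

Bigram counts meeting the condition (exactly 2 times):
  because door: 2
  because train: 2
  door red: 2
  door stone: 2
  red door: 2
  red rope: 2
  rope train: 2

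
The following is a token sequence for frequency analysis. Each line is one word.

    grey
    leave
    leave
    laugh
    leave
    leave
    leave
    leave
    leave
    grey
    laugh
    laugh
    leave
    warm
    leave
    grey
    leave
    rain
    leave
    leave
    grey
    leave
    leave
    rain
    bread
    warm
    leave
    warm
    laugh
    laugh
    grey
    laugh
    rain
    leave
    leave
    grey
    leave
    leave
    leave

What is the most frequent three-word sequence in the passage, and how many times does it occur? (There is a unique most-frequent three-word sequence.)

"leave leave leave", 4 times

Trigram frequencies (highest first):
  leave leave leave: 4
  grey leave leave: 3
  leave leave grey: 3
  leave grey leave: 3
  rain leave leave: 2
  leave leave laugh: 1
  … (21 more, each ≤ 1)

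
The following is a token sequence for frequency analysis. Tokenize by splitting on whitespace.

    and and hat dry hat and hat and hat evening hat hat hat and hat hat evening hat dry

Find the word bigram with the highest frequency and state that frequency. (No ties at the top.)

"and hat", 4 times

Bigram frequencies (highest first):
  and hat: 4
  hat and: 3
  hat hat: 3
  hat dry: 2
  hat evening: 2
  evening hat: 2
  … (2 more, each ≤ 1)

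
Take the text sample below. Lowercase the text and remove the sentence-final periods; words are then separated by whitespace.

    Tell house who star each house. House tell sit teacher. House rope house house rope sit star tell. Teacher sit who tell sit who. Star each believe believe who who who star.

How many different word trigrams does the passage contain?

32 tokens → 30 trigram windows in total.
Repeated trigrams (each contributes count−1 duplicates):
  who star each: 2
1 duplicate windows → 30 − 1 = 29 distinct.

29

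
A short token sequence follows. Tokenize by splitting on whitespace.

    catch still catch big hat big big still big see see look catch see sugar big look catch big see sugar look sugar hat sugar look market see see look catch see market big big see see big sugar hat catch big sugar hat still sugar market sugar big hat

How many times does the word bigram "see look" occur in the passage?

2

Scanning the 49 overlapping bigram windows for "see look":
  position 11–12: see look
  position 29–30: see look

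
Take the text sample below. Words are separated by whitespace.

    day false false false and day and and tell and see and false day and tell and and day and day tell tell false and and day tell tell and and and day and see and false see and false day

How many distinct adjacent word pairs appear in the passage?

16

41 tokens → 40 bigram windows in total.
Repeated bigrams (each contributes count−1 duplicates):
  and and: 5
  and day: 5
  day and: 4
  and false: 3
  see and: 3
  tell and: 3
  and see: 2
  and tell: 2
  … (5 more repeated)
24 duplicate windows → 40 − 24 = 16 distinct.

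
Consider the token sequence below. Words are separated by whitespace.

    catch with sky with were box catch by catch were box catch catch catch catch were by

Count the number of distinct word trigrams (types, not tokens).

13

17 tokens → 15 trigram windows in total.
Repeated trigrams (each contributes count−1 duplicates):
  catch catch catch: 2
  were box catch: 2
2 duplicate windows → 15 − 2 = 13 distinct.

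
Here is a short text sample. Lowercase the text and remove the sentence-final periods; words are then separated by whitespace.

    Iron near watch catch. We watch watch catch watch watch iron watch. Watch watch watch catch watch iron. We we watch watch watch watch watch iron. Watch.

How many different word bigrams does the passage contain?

27 tokens → 26 bigram windows in total.
Repeated bigrams (each contributes count−1 duplicates):
  watch watch: 9
  watch catch: 3
  watch iron: 3
  catch watch: 2
  iron watch: 2
  we watch: 2
15 duplicate windows → 26 − 15 = 11 distinct.

11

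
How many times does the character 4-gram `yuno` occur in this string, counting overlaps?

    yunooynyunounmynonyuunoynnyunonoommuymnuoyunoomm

Sliding a length-4 window over the 48 characters (45 positions):
  position 1–4: yuno
  position 8–11: yuno
  position 27–30: yuno
  position 42–45: yuno

4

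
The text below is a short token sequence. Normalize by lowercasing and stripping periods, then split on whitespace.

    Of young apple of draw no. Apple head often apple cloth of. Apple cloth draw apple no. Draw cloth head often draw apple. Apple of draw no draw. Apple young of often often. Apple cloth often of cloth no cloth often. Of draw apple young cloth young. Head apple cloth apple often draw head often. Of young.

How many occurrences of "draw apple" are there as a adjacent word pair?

Scanning the 56 overlapping bigram windows for "draw apple":
  position 15–16: draw apple
  position 22–23: draw apple
  position 28–29: draw apple
  position 43–44: draw apple

4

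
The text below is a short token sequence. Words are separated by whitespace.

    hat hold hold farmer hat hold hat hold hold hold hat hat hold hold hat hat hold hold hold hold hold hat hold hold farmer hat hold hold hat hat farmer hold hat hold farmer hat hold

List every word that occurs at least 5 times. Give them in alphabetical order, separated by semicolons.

Unigram counts meeting the condition (at least 5 times):
  hat: 13
  hold: 20

hat; hold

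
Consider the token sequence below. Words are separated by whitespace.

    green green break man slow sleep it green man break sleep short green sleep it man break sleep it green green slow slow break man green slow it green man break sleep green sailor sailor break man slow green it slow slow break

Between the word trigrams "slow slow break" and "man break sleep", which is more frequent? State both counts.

"slow slow break": 2 occurrences
"man break sleep": 3 occurrences

"man break sleep" (3 vs 2)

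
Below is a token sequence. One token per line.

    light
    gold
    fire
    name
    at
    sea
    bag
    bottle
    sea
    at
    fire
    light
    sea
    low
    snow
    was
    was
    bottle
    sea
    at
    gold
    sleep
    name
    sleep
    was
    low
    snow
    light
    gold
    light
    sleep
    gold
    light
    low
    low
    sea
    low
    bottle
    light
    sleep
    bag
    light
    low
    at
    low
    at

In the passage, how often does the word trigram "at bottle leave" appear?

0

Scanning the 44 overlapping trigram windows for "at bottle leave":
  (none found)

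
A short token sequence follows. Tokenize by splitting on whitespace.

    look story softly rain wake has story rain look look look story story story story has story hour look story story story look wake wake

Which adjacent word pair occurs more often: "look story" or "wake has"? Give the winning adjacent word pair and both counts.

"look story" (3 vs 1)

"look story": 3 occurrences
"wake has": 1 occurrence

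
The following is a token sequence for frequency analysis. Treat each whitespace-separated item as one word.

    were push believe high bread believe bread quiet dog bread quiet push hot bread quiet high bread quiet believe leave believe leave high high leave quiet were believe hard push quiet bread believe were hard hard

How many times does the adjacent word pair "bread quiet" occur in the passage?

4

Scanning the 35 overlapping bigram windows for "bread quiet":
  position 7–8: bread quiet
  position 10–11: bread quiet
  position 14–15: bread quiet
  position 17–18: bread quiet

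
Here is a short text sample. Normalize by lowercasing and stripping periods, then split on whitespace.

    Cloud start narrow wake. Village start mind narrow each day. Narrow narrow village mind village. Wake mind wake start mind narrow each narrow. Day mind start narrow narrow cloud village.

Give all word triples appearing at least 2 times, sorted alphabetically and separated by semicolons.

mind narrow each; start mind narrow

Trigram counts meeting the condition (at least 2 times):
  mind narrow each: 2
  start mind narrow: 2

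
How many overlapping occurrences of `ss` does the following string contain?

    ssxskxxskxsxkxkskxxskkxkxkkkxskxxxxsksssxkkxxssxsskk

5

Sliding a length-2 window over the 52 characters (51 positions):
  position 1–2: ss
  position 38–39: ss
  position 39–40: ss
  position 46–47: ss
  position 49–50: ss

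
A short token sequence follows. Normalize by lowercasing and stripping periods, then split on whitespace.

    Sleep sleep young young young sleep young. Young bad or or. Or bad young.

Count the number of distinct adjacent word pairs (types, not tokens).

9

14 tokens → 13 bigram windows in total.
Repeated bigrams (each contributes count−1 duplicates):
  young young: 3
  or or: 2
  sleep young: 2
4 duplicate windows → 13 − 4 = 9 distinct.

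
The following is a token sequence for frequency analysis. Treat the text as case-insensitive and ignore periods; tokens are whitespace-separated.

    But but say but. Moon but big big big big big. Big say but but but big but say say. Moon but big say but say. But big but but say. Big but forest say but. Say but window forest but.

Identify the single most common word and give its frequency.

Unigram frequencies (highest first):
  but: 17
  big: 10
  say: 9
  moon: 2
  forest: 2
  window: 1

"but", 17 times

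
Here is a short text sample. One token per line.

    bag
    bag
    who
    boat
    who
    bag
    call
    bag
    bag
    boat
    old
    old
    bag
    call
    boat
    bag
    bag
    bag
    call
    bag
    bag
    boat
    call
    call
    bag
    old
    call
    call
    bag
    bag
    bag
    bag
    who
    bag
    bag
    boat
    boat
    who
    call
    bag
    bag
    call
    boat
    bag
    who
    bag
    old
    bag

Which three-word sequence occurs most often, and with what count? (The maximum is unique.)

"call bag bag", 4 times

Trigram frequencies (highest first):
  call bag bag: 4
  bag bag boat: 3
  bag bag bag: 3
  bag bag who: 2
  bag call bag: 2
  bag call boat: 2
  … (26 more, each ≤ 2)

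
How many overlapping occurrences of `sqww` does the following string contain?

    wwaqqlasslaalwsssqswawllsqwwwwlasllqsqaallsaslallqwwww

1

Sliding a length-4 window over the 54 characters (51 positions):
  position 25–28: sqww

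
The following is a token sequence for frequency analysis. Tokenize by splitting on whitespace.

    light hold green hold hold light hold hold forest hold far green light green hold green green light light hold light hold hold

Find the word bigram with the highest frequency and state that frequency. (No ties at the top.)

"light hold", 4 times

Bigram frequencies (highest first):
  light hold: 4
  hold hold: 3
  hold green: 2
  green hold: 2
  hold light: 2
  green light: 2
  … (7 more, each ≤ 1)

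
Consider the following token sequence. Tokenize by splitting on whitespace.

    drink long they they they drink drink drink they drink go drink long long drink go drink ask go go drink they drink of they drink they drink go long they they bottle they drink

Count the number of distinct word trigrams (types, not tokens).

28

35 tokens → 33 trigram windows in total.
Repeated trigrams (each contributes count−1 duplicates):
  drink they drink: 3
  drink go drink: 2
  long they they: 2
  they drink go: 2
5 duplicate windows → 33 − 5 = 28 distinct.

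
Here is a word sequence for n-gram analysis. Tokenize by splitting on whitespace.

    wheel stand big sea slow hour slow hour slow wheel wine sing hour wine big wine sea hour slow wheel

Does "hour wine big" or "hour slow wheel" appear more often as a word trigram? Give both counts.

"hour wine big": 1 occurrence
"hour slow wheel": 2 occurrences

"hour slow wheel" (2 vs 1)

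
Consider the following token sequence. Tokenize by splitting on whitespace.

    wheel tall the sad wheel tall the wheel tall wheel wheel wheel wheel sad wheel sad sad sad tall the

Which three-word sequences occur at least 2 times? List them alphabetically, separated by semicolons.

wheel tall the; wheel wheel wheel

Trigram counts meeting the condition (at least 2 times):
  wheel tall the: 2
  wheel wheel wheel: 2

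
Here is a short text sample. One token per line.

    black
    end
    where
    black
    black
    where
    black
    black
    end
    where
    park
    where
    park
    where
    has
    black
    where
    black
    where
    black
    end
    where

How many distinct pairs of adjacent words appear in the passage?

9

22 tokens → 21 bigram windows in total.
Repeated bigrams (each contributes count−1 duplicates):
  where black: 4
  black end: 3
  black where: 3
  end where: 3
  black black: 2
  park where: 2
  where park: 2
12 duplicate windows → 21 − 12 = 9 distinct.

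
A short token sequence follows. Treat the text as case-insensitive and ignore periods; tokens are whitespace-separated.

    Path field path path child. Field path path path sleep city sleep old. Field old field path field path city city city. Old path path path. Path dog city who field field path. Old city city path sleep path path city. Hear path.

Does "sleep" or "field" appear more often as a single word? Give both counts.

"sleep": 3 occurrences
"field": 7 occurrences

"field" (7 vs 3)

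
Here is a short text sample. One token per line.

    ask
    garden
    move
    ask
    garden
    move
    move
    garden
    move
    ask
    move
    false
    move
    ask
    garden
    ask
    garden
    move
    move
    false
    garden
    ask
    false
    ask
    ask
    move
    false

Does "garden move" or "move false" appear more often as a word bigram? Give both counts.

"garden move": 4 occurrences
"move false": 3 occurrences

"garden move" (4 vs 3)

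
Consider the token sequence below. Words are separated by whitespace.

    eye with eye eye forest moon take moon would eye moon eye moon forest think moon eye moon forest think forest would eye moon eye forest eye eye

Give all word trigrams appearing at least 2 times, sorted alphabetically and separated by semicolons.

eye moon eye; eye moon forest; moon eye moon; moon forest think; would eye moon

Trigram counts meeting the condition (at least 2 times):
  eye moon eye: 2
  eye moon forest: 2
  moon eye moon: 2
  moon forest think: 2
  would eye moon: 2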